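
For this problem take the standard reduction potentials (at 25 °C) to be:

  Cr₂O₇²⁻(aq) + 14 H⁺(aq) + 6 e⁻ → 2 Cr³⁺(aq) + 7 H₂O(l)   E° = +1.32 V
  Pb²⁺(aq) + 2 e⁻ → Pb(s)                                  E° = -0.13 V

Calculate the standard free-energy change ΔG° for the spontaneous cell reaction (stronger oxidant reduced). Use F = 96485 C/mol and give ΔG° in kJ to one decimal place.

Cr₂O₇²⁻/Cr³⁺ (E° = +1.32 V) is the cathode; Pb²⁺/Pb (E° = -0.13 V) is the anode, so E°cell = +1.45 V.
Balancing electrons gives n = 6 (lcm of 6 and 2).
ΔG° = −nFE° = −(6)(96485)(+1.45) = -839,420 J = -839.4 kJ.

-839.4 kJ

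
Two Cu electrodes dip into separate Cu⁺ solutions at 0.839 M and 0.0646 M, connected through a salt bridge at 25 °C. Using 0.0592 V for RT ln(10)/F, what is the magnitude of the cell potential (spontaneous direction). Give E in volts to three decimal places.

For a concentration cell E°cell = 0. The 0.839 M side is the cathode (reduction is favoured where [Cu⁺] is higher).
With n = 1, E = −(0.0592/1) log([Cu⁺]ₐₙ/[Cu⁺]꜀ₐₜ) = −(0.0592/1) log(0.0646/0.839) = −(0.0592/1)(-1.114) = +0.066 V.

+0.066 V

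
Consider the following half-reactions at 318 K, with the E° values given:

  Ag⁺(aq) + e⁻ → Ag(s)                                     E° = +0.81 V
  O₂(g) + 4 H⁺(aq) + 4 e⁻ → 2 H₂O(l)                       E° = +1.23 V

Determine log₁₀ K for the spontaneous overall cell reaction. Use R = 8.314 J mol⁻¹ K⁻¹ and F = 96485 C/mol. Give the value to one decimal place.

26.6

Cathode: O₂/H₂O; anode: Ag⁺/Ag. E°cell = (+1.23) − (+0.81) = +0.42 V, with n = 4.
ΔG° = −nFE° = −RT ln K, so ln K = nFE°/(RT) = (4)(96485)(+0.42) / ((8.314)(318)) = 61.310.
log₁₀ K = 61.310 / ln 10 = 26.6.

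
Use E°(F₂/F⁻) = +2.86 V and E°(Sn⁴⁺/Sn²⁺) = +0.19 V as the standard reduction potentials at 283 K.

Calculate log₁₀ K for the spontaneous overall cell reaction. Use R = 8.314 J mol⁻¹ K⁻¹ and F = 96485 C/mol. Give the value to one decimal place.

Cathode: F₂/F⁻; anode: Sn⁴⁺/Sn²⁺. E°cell = (+2.86) − (+0.19) = +2.67 V, with n = 2.
ΔG° = −nFE° = −RT ln K, so ln K = nFE°/(RT) = (2)(96485)(+2.67) / ((8.314)(283)) = 218.980.
log₁₀ K = 218.980 / ln 10 = 95.1.

95.1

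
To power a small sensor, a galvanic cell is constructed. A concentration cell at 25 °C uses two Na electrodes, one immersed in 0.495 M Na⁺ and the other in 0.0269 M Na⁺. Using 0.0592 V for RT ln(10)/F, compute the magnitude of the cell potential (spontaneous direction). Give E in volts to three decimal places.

For a concentration cell E°cell = 0. The 0.495 M side is the cathode (reduction is favoured where [Na⁺] is higher).
With n = 1, E = −(0.0592/1) log([Na⁺]ₐₙ/[Na⁺]꜀ₐₜ) = −(0.0592/1) log(0.0269/0.495) = −(0.0592/1)(-1.265) = +0.075 V.

+0.075 V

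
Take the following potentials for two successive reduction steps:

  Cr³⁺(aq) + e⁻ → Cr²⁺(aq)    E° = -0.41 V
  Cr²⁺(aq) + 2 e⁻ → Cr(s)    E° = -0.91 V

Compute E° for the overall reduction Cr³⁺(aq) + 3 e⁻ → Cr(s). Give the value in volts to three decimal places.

Standard free energies of sequential steps add: ΔG°₃ = ΔG°₁ + ΔG°₂, so n₃E°₃ = n₁E°₁ + n₂E°₂.
E°₃ = (1×-0.41 + 2×-0.91) / 3 = (-2.230) / 3 = -0.743 V.

-0.743 V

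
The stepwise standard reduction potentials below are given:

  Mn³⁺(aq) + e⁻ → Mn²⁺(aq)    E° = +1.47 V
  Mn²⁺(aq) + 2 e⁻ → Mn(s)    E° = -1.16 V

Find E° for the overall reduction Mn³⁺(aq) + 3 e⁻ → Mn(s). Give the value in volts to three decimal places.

-0.283 V

Adding the free-energy changes (−nFE°) of the two steps gives −n₃FE°₃ = −n₁FE°₁ − n₂FE°₂.
E°₃ = (1×+1.47 + 2×-1.16) / 3 = (-0.850) / 3 = -0.283 V.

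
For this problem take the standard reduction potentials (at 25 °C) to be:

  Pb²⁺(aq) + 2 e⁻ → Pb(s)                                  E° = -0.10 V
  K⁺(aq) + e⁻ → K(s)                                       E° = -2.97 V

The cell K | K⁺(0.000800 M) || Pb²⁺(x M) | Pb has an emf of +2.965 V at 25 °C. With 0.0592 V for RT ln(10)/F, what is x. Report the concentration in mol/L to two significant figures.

0.0010 M

Pb²⁺/Pb is the cathode, K⁺/K the anode: E°cell = +2.87 V, n = 2.
Overall reaction: Pb²⁺(aq) + 2 K(s) → Pb(s) + 2 K⁺(aq); Q = [K⁺]^2/[Pb²⁺]^1.
From E = E° − (0.0592/n) log Q: log Q = (E° − E)·n/0.0592 = (+2.87 − (+2.965))·2/0.0592 = -3.2095.
So 1·log[Pb²⁺] = 2·log(0.0008) − log Q = -6.1938 − (-3.2095) = -2.9843; [Pb²⁺] = 10^(-2.9843) ≈ 0.0010 M.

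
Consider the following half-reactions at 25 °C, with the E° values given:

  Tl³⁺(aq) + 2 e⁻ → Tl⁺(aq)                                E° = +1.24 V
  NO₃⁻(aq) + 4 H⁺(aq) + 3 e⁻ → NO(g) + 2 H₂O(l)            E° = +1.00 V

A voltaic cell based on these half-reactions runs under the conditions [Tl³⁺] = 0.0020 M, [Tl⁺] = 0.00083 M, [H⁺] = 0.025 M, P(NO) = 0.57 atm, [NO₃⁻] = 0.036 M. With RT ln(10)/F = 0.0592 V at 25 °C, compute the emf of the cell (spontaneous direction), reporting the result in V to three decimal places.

Tl³⁺/Tl⁺ is the cathode (higher E°), NO₃⁻/NO the anode: E°cell = +1.24 − (+1.00) = +0.24 V, n = 6.
Overall: 3 Tl³⁺(aq) + 2 NO(g) + 4 H₂O(l) → 3 Tl⁺(aq) + 2 NO₃⁻(aq) + 8 H⁺(aq)
Q = [Tl⁺]^3·[NO₃⁻]^2·[H⁺]^8 / ([Tl³⁺]^3·P(NO)^2); log Q = -16.361.
E = E° − (0.0592/n) log Q = +0.24 − (0.0592/6)(-16.361) = +0.401 V.

+0.401 V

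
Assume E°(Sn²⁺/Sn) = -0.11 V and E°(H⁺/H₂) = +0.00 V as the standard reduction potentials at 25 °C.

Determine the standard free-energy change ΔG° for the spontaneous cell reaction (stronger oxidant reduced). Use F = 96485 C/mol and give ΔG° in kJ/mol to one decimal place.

-21.2 kJ/mol

H⁺/H₂ (E° = +0.00 V) is the cathode; Sn²⁺/Sn (E° = -0.11 V) is the anode, so E°cell = +0.11 V.
Balancing electrons gives n = 2 (lcm of 2 and 2).
ΔG° = −nFE° = −(2)(96485)(+0.11) = -21,227 J = -21.2 kJ/mol.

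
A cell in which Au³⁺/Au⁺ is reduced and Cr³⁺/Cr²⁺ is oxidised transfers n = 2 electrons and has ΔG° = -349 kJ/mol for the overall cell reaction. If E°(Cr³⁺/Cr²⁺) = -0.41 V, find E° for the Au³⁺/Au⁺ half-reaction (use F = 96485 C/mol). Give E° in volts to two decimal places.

E°cell = −ΔG°/(nF) = −(-349×10³)/((2)(96485)) = +1.809 V.
Since Au³⁺/Au⁺ is the cathode and Cr³⁺/Cr²⁺ the anode, E°cell = E°(Au³⁺/Au⁺) − E°(Cr³⁺/Cr²⁺).
So E°(Au³⁺/Au⁺) = E°cell + E°(Cr³⁺/Cr²⁺) = +1.809 + (-0.41) = +1.40 V.

+1.40 V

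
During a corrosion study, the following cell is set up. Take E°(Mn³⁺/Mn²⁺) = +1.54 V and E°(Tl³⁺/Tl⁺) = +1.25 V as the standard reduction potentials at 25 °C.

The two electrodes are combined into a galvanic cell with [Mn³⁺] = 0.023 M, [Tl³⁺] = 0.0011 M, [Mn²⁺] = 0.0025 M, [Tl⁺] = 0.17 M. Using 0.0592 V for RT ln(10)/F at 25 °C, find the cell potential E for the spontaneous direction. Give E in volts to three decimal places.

Mn³⁺/Mn²⁺ is the cathode (higher E°), Tl³⁺/Tl⁺ the anode: E°cell = +1.54 − (+1.25) = +0.29 V, n = 2.
Overall: 2 Mn³⁺(aq) + Tl⁺(aq) → 2 Mn²⁺(aq) + Tl³⁺(aq)
Q = [Mn²⁺]^2·[Tl³⁺] / ([Mn³⁺]^2·[Tl⁺]); log Q = -4.117.
E = E° − (0.0592/n) log Q = +0.29 − (0.0592/2)(-4.117) = +0.412 V.

+0.412 V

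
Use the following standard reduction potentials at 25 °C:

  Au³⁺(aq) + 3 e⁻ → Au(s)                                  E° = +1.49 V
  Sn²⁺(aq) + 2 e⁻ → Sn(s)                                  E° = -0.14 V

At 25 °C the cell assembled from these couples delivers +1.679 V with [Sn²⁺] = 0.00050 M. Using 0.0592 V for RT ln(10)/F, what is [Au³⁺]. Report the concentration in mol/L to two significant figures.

Au³⁺/Au is the cathode, Sn²⁺/Sn the anode: E°cell = +1.63 V, n = 6.
Overall reaction: 2 Au³⁺(aq) + 3 Sn(s) → 2 Au(s) + 3 Sn²⁺(aq); Q = [Sn²⁺]^3/[Au³⁺]^2.
From E = E° − (0.0592/n) log Q: log Q = (E° − E)·n/0.0592 = (+1.63 − (+1.679))·6/0.0592 = -4.9662.
So 2·log[Au³⁺] = 3·log(0.0005) − log Q = -9.9031 − (-4.9662) = -4.9369; log[Au³⁺] = -4.9369 / 2 = -2.4684; [Au³⁺] = 10^(-2.4684) ≈ 0.0034 M.

0.0034 M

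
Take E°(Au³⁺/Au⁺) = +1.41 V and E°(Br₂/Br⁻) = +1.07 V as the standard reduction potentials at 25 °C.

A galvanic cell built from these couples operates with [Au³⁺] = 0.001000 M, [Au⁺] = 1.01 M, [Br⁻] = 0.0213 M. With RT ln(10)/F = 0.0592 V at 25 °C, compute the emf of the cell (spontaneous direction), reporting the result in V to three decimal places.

Au³⁺/Au⁺ is the cathode (higher E°), Br₂/Br⁻ the anode: E°cell = +1.41 − (+1.07) = +0.34 V, n = 2.
Overall: Au³⁺(aq) + 2 Br⁻(aq) → Au⁺(aq) + Br₂(l)
Q = [Au⁺] / ([Au³⁺]·[Br⁻]^2); log Q = 6.348.
E = E° − (0.0592/n) log Q = +0.34 − (0.0592/2)(6.348) = +0.152 V.

+0.152 V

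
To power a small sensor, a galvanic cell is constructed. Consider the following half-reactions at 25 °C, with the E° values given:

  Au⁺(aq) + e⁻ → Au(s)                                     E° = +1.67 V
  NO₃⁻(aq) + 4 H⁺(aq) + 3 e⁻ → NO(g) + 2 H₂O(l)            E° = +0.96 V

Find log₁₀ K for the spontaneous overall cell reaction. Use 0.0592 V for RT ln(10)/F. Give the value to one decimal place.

Cathode: Au⁺/Au; anode: NO₃⁻/NO. E°cell = +0.71 V, n = 3.
log K = nE°cell / 0.0592 = (3)(+0.71) / 0.0592 = 36.0.

36.0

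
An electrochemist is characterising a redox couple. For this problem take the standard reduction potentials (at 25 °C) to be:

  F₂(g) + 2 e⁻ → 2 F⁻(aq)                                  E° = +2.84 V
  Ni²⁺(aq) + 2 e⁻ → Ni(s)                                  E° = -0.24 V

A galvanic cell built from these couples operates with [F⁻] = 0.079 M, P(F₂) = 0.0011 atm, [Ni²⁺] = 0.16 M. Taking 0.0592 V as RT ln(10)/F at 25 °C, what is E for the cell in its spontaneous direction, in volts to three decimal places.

+3.081 V

F₂/F⁻ is the cathode (higher E°), Ni²⁺/Ni the anode: E°cell = +2.84 − (-0.24) = +3.08 V, n = 2.
Overall: F₂(g) + Ni(s) → 2 F⁻(aq) + Ni²⁺(aq)
Q = [F⁻]^2·[Ni²⁺] / (P(F₂)); log Q = -0.042.
E = E° − (0.0592/n) log Q = +3.08 − (0.0592/2)(-0.042) = +3.081 V.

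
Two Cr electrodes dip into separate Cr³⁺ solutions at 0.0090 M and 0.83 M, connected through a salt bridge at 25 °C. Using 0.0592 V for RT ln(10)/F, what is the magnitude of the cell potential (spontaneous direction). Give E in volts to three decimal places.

+0.039 V

For a concentration cell E°cell = 0. The 0.83 M side is the cathode (reduction is favoured where [Cr³⁺] is higher).
With n = 3, E = −(0.0592/3) log([Cr³⁺]ₐₙ/[Cr³⁺]꜀ₐₜ) = −(0.0592/3) log(0.009/0.83) = −(0.0592/3)(-1.965) = +0.039 V.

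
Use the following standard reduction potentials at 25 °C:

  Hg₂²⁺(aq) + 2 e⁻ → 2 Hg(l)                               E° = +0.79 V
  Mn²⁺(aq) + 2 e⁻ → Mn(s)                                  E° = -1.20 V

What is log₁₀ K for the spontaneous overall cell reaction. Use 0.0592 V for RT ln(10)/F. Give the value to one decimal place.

67.2

Cathode: Hg₂²⁺/Hg; anode: Mn²⁺/Mn. E°cell = +1.99 V, n = 2.
log K = nE°cell / 0.0592 = (2)(+1.99) / 0.0592 = 67.2.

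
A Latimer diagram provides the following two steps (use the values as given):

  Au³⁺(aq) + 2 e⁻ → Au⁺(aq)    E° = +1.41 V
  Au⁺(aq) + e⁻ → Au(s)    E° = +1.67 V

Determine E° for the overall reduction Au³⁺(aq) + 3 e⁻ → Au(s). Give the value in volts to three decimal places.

+1.497 V

Since ΔG° = −nFE° is additive over sequential reductions, n₃E°₃ = n₁E°₁ + n₂E°₂.
E°₃ = (2×+1.41 + 1×+1.67) / 3 = (+4.490) / 3 = +1.497 V.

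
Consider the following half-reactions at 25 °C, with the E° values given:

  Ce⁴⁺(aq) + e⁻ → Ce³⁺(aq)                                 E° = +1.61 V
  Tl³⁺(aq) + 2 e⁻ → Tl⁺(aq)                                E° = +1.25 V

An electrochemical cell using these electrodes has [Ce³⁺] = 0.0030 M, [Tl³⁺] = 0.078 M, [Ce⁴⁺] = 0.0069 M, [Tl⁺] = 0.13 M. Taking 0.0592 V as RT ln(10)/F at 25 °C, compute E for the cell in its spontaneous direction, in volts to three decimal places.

+0.388 V

Ce⁴⁺/Ce³⁺ is the cathode (higher E°), Tl³⁺/Tl⁺ the anode: E°cell = +1.61 − (+1.25) = +0.36 V, n = 2.
Overall: 2 Ce⁴⁺(aq) + Tl⁺(aq) → 2 Ce³⁺(aq) + Tl³⁺(aq)
Q = [Ce³⁺]^2·[Tl³⁺] / ([Ce⁴⁺]^2·[Tl⁺]); log Q = -0.945.
E = E° − (0.0592/n) log Q = +0.36 − (0.0592/2)(-0.945) = +0.388 V.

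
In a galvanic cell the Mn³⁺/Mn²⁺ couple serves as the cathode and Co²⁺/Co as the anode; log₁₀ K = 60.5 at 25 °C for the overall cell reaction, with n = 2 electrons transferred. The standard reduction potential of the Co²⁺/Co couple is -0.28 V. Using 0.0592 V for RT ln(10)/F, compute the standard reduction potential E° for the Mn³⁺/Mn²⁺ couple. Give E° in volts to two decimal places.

+1.51 V

E°cell = (0.0592/n)·log K = (0.0592/2)(60.5) = +1.791 V.
Since Mn³⁺/Mn²⁺ is the cathode and Co²⁺/Co the anode, E°cell = E°(Mn³⁺/Mn²⁺) − E°(Co²⁺/Co).
So E°(Mn³⁺/Mn²⁺) = E°cell + E°(Co²⁺/Co) = +1.791 + (-0.28) = +1.51 V.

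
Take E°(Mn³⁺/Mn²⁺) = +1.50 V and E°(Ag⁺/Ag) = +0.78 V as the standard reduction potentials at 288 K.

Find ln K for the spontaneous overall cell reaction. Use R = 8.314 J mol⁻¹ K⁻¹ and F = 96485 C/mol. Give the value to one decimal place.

Cathode: Mn³⁺/Mn²⁺; anode: Ag⁺/Ag. E°cell = (+1.50) − (+0.78) = +0.72 V, with n = 1.
ΔG° = −nFE° = −RT ln K, so ln K = nFE°/(RT) = (1)(96485)(+0.72) / ((8.314)(288)) = 29.013.

29.0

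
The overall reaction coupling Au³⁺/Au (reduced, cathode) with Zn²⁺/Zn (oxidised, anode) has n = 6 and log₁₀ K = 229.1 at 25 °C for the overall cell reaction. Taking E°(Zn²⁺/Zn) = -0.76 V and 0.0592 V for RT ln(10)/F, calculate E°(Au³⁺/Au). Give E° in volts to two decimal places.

+1.50 V

E°cell = (0.0592/n)·log K = (0.0592/6)(229.1) = +2.260 V.
Since Au³⁺/Au is the cathode and Zn²⁺/Zn the anode, E°cell = E°(Au³⁺/Au) − E°(Zn²⁺/Zn).
So E°(Au³⁺/Au) = E°cell + E°(Zn²⁺/Zn) = +2.260 + (-0.76) = +1.50 V.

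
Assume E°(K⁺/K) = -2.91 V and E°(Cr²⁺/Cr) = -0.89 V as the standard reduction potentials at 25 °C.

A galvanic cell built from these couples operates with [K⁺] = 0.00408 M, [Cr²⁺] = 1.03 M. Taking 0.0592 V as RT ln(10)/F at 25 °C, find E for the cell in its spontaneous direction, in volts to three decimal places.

+2.162 V

Cr²⁺/Cr is the cathode (higher E°), K⁺/K the anode: E°cell = -0.89 − (-2.91) = +2.02 V, n = 2.
Overall: Cr²⁺(aq) + 2 K(s) → Cr(s) + 2 K⁺(aq)
Q = [K⁺]^2 / ([Cr²⁺]); log Q = -4.792.
E = E° − (0.0592/n) log Q = +2.02 − (0.0592/2)(-4.792) = +2.162 V.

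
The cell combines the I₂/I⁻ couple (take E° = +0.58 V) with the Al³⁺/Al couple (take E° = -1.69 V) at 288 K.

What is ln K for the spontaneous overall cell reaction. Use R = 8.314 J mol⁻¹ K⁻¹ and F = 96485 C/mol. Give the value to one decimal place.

Cathode: I₂/I⁻; anode: Al³⁺/Al. E°cell = (+0.58) − (-1.69) = +2.27 V, with n = 6.
ΔG° = −nFE° = −RT ln K, so ln K = nFE°/(RT) = (6)(96485)(+2.27) / ((8.314)(288)) = 548.826.

548.8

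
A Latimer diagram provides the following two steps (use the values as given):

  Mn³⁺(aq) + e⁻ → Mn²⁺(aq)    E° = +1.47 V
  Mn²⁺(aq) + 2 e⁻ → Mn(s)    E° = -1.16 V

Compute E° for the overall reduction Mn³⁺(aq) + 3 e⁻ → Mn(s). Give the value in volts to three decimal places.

Adding the free-energy changes (−nFE°) of the two steps gives −n₃FE°₃ = −n₁FE°₁ − n₂FE°₂.
E°₃ = (1×+1.47 + 2×-1.16) / 3 = (-0.850) / 3 = -0.283 V.

-0.283 V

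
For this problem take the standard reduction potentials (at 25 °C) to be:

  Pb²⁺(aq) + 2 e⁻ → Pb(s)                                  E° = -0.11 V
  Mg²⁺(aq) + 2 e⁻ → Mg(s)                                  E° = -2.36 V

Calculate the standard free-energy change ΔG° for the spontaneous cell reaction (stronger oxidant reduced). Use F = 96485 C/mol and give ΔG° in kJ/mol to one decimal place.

-434.2 kJ/mol

Pb²⁺/Pb (E° = -0.11 V) is the cathode; Mg²⁺/Mg (E° = -2.36 V) is the anode, so E°cell = +2.25 V.
Balancing electrons gives n = 2 (lcm of 2 and 2).
ΔG° = −nFE° = −(2)(96485)(+2.25) = -434,182 J = -434.2 kJ/mol.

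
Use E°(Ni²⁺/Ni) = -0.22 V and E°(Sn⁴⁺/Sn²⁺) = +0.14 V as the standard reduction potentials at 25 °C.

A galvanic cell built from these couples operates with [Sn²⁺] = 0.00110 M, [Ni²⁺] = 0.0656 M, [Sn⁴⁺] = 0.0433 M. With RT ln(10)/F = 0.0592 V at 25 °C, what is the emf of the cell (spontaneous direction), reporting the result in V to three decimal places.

Sn⁴⁺/Sn²⁺ is the cathode (higher E°), Ni²⁺/Ni the anode: E°cell = +0.14 − (-0.22) = +0.36 V, n = 2.
Overall: Sn⁴⁺(aq) + Ni(s) → Sn²⁺(aq) + Ni²⁺(aq)
Q = [Sn²⁺]·[Ni²⁺] / ([Sn⁴⁺]); log Q = -2.778.
E = E° − (0.0592/n) log Q = +0.36 − (0.0592/2)(-2.778) = +0.442 V.

+0.442 V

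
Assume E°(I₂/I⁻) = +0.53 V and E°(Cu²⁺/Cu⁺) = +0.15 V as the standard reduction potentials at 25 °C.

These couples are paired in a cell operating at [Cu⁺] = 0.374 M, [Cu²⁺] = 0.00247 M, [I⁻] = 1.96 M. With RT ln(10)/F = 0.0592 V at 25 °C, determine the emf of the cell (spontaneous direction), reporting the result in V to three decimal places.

I₂/I⁻ is the cathode (higher E°), Cu²⁺/Cu⁺ the anode: E°cell = +0.53 − (+0.15) = +0.38 V, n = 2.
Overall: I₂(s) + 2 Cu⁺(aq) → 2 I⁻(aq) + 2 Cu²⁺(aq)
Q = [I⁻]^2·[Cu²⁺]^2 / ([Cu⁺]^2); log Q = -3.776.
E = E° − (0.0592/n) log Q = +0.38 − (0.0592/2)(-3.776) = +0.492 V.

+0.492 V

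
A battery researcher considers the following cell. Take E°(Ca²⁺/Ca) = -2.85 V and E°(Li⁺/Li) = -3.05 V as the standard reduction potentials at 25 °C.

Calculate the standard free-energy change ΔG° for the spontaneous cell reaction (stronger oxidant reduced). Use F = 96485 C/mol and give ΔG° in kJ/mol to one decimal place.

-38.6 kJ/mol

Ca²⁺/Ca (E° = -2.85 V) is the cathode; Li⁺/Li (E° = -3.05 V) is the anode, so E°cell = +0.20 V.
Balancing electrons gives n = 2 (lcm of 2 and 1).
ΔG° = −nFE° = −(2)(96485)(+0.20) = -38,594 J = -38.6 kJ/mol.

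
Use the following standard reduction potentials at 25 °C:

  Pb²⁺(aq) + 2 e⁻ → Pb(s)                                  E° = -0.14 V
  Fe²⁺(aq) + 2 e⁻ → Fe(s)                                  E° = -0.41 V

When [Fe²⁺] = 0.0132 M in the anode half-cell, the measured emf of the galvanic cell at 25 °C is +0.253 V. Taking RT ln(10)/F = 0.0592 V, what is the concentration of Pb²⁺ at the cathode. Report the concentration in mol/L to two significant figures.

0.0035 M

Pb²⁺/Pb is the cathode, Fe²⁺/Fe the anode: E°cell = +0.27 V, n = 2.
Overall reaction: Pb²⁺(aq) + Fe(s) → Pb(s) + Fe²⁺(aq); Q = [Fe²⁺]^1/[Pb²⁺]^1.
From E = E° − (0.0592/n) log Q: log Q = (E° − E)·n/0.0592 = (+0.27 − (+0.253))·2/0.0592 = 0.5743.
So 1·log[Pb²⁺] = 1·log(0.0132) − log Q = -1.8794 − (0.5743) = -2.4537; [Pb²⁺] = 10^(-2.4537) ≈ 0.0035 M.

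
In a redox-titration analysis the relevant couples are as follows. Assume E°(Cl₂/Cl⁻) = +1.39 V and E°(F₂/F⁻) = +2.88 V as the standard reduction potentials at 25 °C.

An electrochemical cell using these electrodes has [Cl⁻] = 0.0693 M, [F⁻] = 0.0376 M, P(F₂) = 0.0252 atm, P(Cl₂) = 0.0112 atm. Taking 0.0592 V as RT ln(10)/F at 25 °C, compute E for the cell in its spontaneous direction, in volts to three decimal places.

F₂/F⁻ is the cathode (higher E°), Cl₂/Cl⁻ the anode: E°cell = +2.88 − (+1.39) = +1.49 V, n = 2.
Overall: F₂(g) + 2 Cl⁻(aq) → 2 F⁻(aq) + Cl₂(g)
Q = [F⁻]^2·P(Cl₂) / (P(F₂)·[Cl⁻]^2); log Q = -0.883.
E = E° − (0.0592/n) log Q = +1.49 − (0.0592/2)(-0.883) = +1.516 V.

+1.516 V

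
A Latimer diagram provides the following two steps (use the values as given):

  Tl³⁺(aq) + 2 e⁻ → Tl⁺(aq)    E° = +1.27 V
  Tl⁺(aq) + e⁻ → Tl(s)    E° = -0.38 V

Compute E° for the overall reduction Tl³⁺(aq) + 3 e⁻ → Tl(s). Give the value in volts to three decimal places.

+0.720 V

Standard free energies of sequential steps add: ΔG°₃ = ΔG°₁ + ΔG°₂, so n₃E°₃ = n₁E°₁ + n₂E°₂.
E°₃ = (2×+1.27 + 1×-0.38) / 3 = (+2.160) / 3 = +0.720 V.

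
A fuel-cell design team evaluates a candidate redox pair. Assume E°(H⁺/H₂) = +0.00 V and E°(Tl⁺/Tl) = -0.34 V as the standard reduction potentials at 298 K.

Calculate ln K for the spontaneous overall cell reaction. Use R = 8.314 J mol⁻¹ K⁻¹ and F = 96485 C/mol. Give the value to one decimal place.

Cathode: H⁺/H₂; anode: Tl⁺/Tl. E°cell = (+0.00) − (-0.34) = +0.34 V, with n = 2.
ΔG° = −nFE° = −RT ln K, so ln K = nFE°/(RT) = (2)(96485)(+0.34) / ((8.314)(298)) = 26.481.

26.5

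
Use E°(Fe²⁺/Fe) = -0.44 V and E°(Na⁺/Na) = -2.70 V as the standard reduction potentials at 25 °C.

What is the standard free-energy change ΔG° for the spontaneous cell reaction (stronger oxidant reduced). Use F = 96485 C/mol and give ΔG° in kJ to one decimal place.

-436.1 kJ

Fe²⁺/Fe (E° = -0.44 V) is the cathode; Na⁺/Na (E° = -2.70 V) is the anode, so E°cell = +2.26 V.
Balancing electrons gives n = 2 (lcm of 2 and 1).
ΔG° = −nFE° = −(2)(96485)(+2.26) = -436,112 J = -436.1 kJ.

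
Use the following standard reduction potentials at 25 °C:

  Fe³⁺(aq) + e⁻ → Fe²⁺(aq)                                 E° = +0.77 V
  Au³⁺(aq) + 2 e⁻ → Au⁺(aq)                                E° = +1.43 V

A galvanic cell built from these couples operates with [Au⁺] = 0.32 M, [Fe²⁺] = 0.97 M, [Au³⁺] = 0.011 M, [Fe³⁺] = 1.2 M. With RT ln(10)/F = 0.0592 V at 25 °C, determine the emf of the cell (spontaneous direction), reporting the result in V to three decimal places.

+0.611 V

Au³⁺/Au⁺ is the cathode (higher E°), Fe³⁺/Fe²⁺ the anode: E°cell = +1.43 − (+0.77) = +0.66 V, n = 2.
Overall: Au³⁺(aq) + 2 Fe²⁺(aq) → Au⁺(aq) + 2 Fe³⁺(aq)
Q = [Au⁺]·[Fe³⁺]^2 / ([Au³⁺]·[Fe²⁺]^2); log Q = 1.649.
E = E° − (0.0592/n) log Q = +0.66 − (0.0592/2)(1.649) = +0.611 V.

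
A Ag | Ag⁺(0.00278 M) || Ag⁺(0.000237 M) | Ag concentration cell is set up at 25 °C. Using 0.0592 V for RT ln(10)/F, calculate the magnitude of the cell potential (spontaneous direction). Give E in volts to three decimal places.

For a concentration cell E°cell = 0. The 0.00278 M side is the cathode (reduction is favoured where [Ag⁺] is higher).
With n = 1, E = −(0.0592/1) log([Ag⁺]ₐₙ/[Ag⁺]꜀ₐₜ) = −(0.0592/1) log(0.000237/0.00278) = −(0.0592/1)(-1.069) = +0.063 V.

+0.063 V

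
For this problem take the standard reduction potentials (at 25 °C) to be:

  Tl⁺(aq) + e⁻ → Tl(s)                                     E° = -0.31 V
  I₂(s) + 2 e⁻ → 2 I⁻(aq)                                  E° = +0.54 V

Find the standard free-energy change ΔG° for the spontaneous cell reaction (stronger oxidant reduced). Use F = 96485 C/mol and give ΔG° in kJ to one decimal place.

I₂/I⁻ (E° = +0.54 V) is the cathode; Tl⁺/Tl (E° = -0.31 V) is the anode, so E°cell = +0.85 V.
Balancing electrons gives n = 2 (lcm of 2 and 1).
ΔG° = −nFE° = −(2)(96485)(+0.85) = -164,024 J = -164.0 kJ.

-164.0 kJ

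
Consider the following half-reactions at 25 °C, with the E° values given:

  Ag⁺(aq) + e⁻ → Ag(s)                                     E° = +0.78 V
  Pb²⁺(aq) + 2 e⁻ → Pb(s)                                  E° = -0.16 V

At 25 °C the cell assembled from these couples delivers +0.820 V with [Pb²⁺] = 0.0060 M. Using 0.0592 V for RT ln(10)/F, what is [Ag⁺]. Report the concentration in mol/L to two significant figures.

Ag⁺/Ag is the cathode, Pb²⁺/Pb the anode: E°cell = +0.94 V, n = 2.
Overall reaction: 2 Ag⁺(aq) + Pb(s) → 2 Ag(s) + Pb²⁺(aq); Q = [Pb²⁺]^1/[Ag⁺]^2.
From E = E° − (0.0592/n) log Q: log Q = (E° − E)·n/0.0592 = (+0.94 − (+0.820))·2/0.0592 = 4.0541.
So 2·log[Ag⁺] = 1·log(0.006) − log Q = -2.2218 − (4.0541) = -6.2759; log[Ag⁺] = -6.2759 / 2 = -3.1380; [Ag⁺] = 10^(-3.1380) ≈ 0.00073 M.

0.00073 M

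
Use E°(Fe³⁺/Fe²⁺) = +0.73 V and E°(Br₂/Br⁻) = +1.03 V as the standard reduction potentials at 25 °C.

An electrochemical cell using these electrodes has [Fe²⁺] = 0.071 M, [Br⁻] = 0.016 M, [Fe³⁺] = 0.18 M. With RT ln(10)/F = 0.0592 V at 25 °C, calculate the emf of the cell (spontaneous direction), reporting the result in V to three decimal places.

+0.382 V

Br₂/Br⁻ is the cathode (higher E°), Fe³⁺/Fe²⁺ the anode: E°cell = +1.03 − (+0.73) = +0.30 V, n = 2.
Overall: Br₂(l) + 2 Fe²⁺(aq) → 2 Br⁻(aq) + 2 Fe³⁺(aq)
Q = [Br⁻]^2·[Fe³⁺]^2 / ([Fe²⁺]^2); log Q = -2.784.
E = E° − (0.0592/n) log Q = +0.30 − (0.0592/2)(-2.784) = +0.382 V.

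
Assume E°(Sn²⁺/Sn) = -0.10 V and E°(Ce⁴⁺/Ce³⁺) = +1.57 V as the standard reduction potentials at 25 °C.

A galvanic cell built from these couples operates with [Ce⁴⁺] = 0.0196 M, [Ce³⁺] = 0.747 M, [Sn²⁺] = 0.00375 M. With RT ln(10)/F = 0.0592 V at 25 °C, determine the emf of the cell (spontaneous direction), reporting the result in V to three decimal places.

Ce⁴⁺/Ce³⁺ is the cathode (higher E°), Sn²⁺/Sn the anode: E°cell = +1.57 − (-0.10) = +1.67 V, n = 2.
Overall: 2 Ce⁴⁺(aq) + Sn(s) → 2 Ce³⁺(aq) + Sn²⁺(aq)
Q = [Ce³⁺]^2·[Sn²⁺] / ([Ce⁴⁺]^2); log Q = 0.736.
E = E° − (0.0592/n) log Q = +1.67 − (0.0592/2)(0.736) = +1.648 V.

+1.648 V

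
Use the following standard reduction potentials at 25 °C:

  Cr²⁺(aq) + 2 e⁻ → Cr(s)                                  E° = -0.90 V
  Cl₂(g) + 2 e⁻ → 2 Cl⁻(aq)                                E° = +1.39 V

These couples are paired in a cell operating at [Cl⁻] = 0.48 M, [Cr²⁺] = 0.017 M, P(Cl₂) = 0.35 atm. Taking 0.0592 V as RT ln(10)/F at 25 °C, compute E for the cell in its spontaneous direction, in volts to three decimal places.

Cl₂/Cl⁻ is the cathode (higher E°), Cr²⁺/Cr the anode: E°cell = +1.39 − (-0.90) = +2.29 V, n = 2.
Overall: Cl₂(g) + Cr(s) → 2 Cl⁻(aq) + Cr²⁺(aq)
Q = [Cl⁻]^2·[Cr²⁺] / (P(Cl₂)); log Q = -1.951.
E = E° − (0.0592/n) log Q = +2.29 − (0.0592/2)(-1.951) = +2.348 V.

+2.348 V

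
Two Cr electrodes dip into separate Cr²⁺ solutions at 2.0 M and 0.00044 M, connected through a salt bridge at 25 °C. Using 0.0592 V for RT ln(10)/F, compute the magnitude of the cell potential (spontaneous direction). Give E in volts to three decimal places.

For a concentration cell E°cell = 0. The 2.0 M side is the cathode (reduction is favoured where [Cr²⁺] is higher).
With n = 2, E = −(0.0592/2) log([Cr²⁺]ₐₙ/[Cr²⁺]꜀ₐₜ) = −(0.0592/2) log(0.00044/2) = −(0.0592/2)(-3.658) = +0.108 V.

+0.108 V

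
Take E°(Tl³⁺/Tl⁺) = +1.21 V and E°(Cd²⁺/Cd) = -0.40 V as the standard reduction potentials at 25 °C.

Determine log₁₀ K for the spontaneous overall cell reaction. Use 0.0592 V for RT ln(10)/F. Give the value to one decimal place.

54.4

Cathode: Tl³⁺/Tl⁺; anode: Cd²⁺/Cd. E°cell = +1.61 V, n = 2.
log K = nE°cell / 0.0592 = (2)(+1.61) / 0.0592 = 54.4.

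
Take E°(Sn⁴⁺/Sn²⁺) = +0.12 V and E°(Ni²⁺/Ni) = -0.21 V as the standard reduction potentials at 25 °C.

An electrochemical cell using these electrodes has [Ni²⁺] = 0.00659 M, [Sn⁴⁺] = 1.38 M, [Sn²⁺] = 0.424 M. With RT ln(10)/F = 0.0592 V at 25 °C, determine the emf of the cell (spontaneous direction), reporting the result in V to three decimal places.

Sn⁴⁺/Sn²⁺ is the cathode (higher E°), Ni²⁺/Ni the anode: E°cell = +0.12 − (-0.21) = +0.33 V, n = 2.
Overall: Sn⁴⁺(aq) + Ni(s) → Sn²⁺(aq) + Ni²⁺(aq)
Q = [Sn²⁺]·[Ni²⁺] / ([Sn⁴⁺]); log Q = -2.694.
E = E° − (0.0592/n) log Q = +0.33 − (0.0592/2)(-2.694) = +0.410 V.

+0.410 V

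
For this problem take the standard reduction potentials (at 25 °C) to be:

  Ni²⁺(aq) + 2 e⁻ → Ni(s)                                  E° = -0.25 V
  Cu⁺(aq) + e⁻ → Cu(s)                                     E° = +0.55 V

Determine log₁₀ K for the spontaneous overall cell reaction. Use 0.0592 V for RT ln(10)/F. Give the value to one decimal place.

Cathode: Cu⁺/Cu; anode: Ni²⁺/Ni. E°cell = +0.80 V, n = 2.
log K = nE°cell / 0.0592 = (2)(+0.80) / 0.0592 = 27.0.

27.0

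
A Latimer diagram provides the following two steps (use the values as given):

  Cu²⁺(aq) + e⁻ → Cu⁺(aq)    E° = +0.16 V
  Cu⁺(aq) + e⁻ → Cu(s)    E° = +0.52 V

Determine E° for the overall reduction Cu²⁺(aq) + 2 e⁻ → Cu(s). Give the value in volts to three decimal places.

+0.340 V

Since ΔG° = −nFE° is additive over sequential reductions, n₃E°₃ = n₁E°₁ + n₂E°₂.
E°₃ = (1×+0.16 + 1×+0.52) / 2 = (+0.680) / 2 = +0.340 V.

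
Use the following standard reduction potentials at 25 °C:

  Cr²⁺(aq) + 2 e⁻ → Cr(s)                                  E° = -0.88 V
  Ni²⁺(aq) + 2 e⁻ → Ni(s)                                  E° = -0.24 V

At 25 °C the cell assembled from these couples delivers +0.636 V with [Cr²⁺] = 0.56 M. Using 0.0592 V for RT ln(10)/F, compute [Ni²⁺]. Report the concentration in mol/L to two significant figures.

0.41 M

Ni²⁺/Ni is the cathode, Cr²⁺/Cr the anode: E°cell = +0.64 V, n = 2.
Overall reaction: Ni²⁺(aq) + Cr(s) → Ni(s) + Cr²⁺(aq); Q = [Cr²⁺]^1/[Ni²⁺]^1.
From E = E° − (0.0592/n) log Q: log Q = (E° − E)·n/0.0592 = (+0.64 − (+0.636))·2/0.0592 = 0.1351.
So 1·log[Ni²⁺] = 1·log(0.56) − log Q = -0.2518 − (0.1351) = -0.3869; [Ni²⁺] = 10^(-0.3869) ≈ 0.41 M.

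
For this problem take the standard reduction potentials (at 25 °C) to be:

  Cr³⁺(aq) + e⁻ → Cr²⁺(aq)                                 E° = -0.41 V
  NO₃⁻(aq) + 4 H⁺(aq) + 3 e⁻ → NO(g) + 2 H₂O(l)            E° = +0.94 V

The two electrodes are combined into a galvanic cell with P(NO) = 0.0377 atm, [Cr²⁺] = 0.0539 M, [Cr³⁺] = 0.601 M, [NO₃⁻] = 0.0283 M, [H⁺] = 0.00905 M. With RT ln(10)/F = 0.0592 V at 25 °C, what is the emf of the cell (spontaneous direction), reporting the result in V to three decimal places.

+1.124 V

NO₃⁻/NO is the cathode (higher E°), Cr³⁺/Cr²⁺ the anode: E°cell = +0.94 − (-0.41) = +1.35 V, n = 3.
Overall: NO₃⁻(aq) + 4 H⁺(aq) + 3 Cr²⁺(aq) → NO(g) + 2 H₂O(l) + 3 Cr³⁺(aq)
Q = P(NO)·[Cr³⁺]^3 / ([NO₃⁻]·[H⁺]^4·[Cr²⁺]^3); log Q = 11.440.
E = E° − (0.0592/n) log Q = +1.35 − (0.0592/3)(11.440) = +1.124 V.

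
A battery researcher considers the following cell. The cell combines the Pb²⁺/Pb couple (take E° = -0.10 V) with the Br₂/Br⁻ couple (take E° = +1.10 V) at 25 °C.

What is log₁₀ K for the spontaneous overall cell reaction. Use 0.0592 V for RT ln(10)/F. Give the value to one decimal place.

40.5

Cathode: Br₂/Br⁻; anode: Pb²⁺/Pb. E°cell = +1.20 V, n = 2.
log K = nE°cell / 0.0592 = (2)(+1.20) / 0.0592 = 40.5.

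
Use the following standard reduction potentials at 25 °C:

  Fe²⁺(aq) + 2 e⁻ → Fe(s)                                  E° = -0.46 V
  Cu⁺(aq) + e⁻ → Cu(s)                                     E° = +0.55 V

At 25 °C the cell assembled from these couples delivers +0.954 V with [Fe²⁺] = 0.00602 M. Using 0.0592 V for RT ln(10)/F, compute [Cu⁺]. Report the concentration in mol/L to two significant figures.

Cu⁺/Cu is the cathode, Fe²⁺/Fe the anode: E°cell = +1.01 V, n = 2.
Overall reaction: 2 Cu⁺(aq) + Fe(s) → 2 Cu(s) + Fe²⁺(aq); Q = [Fe²⁺]^1/[Cu⁺]^2.
From E = E° − (0.0592/n) log Q: log Q = (E° − E)·n/0.0592 = (+1.01 − (+0.954))·2/0.0592 = 1.8919.
So 2·log[Cu⁺] = 1·log(0.00602) − log Q = -2.2204 − (1.8919) = -4.1123; log[Cu⁺] = -4.1123 / 2 = -2.0562; [Cu⁺] = 10^(-2.0562) ≈ 0.0088 M.

0.0088 M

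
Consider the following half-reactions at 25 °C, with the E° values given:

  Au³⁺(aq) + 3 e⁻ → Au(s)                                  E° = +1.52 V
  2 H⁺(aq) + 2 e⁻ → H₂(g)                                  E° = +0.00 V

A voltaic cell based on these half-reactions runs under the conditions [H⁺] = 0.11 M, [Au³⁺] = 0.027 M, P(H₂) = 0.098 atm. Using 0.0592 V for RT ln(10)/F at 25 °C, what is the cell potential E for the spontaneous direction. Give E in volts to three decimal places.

+1.516 V

Au³⁺/Au is the cathode (higher E°), H⁺/H₂ the anode: E°cell = +1.52 − (+0.00) = +1.52 V, n = 6.
Overall: 2 Au³⁺(aq) + 3 H₂(g) → 2 Au(s) + 6 H⁺(aq)
Q = [H⁺]^6 / ([Au³⁺]^2·P(H₂)^3); log Q = 0.412.
E = E° − (0.0592/n) log Q = +1.52 − (0.0592/6)(0.412) = +1.516 V.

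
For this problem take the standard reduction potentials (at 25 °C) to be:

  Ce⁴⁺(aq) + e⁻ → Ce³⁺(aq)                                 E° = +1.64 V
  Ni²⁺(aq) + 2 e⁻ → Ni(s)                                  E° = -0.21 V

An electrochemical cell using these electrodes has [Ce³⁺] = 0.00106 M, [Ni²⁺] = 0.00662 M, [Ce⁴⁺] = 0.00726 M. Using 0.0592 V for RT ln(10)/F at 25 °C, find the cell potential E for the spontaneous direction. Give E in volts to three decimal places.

Ce⁴⁺/Ce³⁺ is the cathode (higher E°), Ni²⁺/Ni the anode: E°cell = +1.64 − (-0.21) = +1.85 V, n = 2.
Overall: 2 Ce⁴⁺(aq) + Ni(s) → 2 Ce³⁺(aq) + Ni²⁺(aq)
Q = [Ce³⁺]^2·[Ni²⁺] / ([Ce⁴⁺]^2); log Q = -3.850.
E = E° − (0.0592/n) log Q = +1.85 − (0.0592/2)(-3.850) = +1.964 V.

+1.964 V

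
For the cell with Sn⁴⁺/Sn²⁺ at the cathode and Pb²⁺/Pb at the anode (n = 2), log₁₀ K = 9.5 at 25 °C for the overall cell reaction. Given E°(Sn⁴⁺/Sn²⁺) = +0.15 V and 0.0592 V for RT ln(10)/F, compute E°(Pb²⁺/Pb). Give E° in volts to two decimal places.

E°cell = (0.0592/n)·log K = (0.0592/2)(9.5) = +0.281 V.
Since Sn⁴⁺/Sn²⁺ is the cathode and Pb²⁺/Pb the anode, E°cell = E°(Sn⁴⁺/Sn²⁺) − E°(Pb²⁺/Pb).
So E°(Pb²⁺/Pb) = E°(Sn⁴⁺/Sn²⁺) − E°cell = (+0.15) − (+0.281) = -0.13 V.

-0.13 V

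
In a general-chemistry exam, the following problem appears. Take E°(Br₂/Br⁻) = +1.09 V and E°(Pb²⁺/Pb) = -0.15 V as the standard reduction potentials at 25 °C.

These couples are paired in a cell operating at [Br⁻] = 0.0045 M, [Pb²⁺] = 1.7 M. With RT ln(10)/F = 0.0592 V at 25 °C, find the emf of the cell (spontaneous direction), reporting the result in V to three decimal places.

Br₂/Br⁻ is the cathode (higher E°), Pb²⁺/Pb the anode: E°cell = +1.09 − (-0.15) = +1.24 V, n = 2.
Overall: Br₂(l) + Pb(s) → 2 Br⁻(aq) + Pb²⁺(aq)
Q = [Br⁻]^2·[Pb²⁺]; log Q = -4.463.
E = E° − (0.0592/n) log Q = +1.24 − (0.0592/2)(-4.463) = +1.372 V.

+1.372 V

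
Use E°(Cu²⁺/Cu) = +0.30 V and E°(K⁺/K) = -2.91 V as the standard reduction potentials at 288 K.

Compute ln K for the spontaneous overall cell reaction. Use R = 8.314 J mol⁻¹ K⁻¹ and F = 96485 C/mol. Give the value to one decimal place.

258.7

Cathode: Cu²⁺/Cu; anode: K⁺/K. E°cell = (+0.30) − (-2.91) = +3.21 V, with n = 2.
ΔG° = −nFE° = −RT ln K, so ln K = nFE°/(RT) = (2)(96485)(+3.21) / ((8.314)(288)) = 258.698.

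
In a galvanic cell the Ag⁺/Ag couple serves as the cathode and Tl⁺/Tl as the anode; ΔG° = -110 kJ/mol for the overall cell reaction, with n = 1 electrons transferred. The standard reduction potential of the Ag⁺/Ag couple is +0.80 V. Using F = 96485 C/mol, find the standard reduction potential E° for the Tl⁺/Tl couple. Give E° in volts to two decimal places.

-0.34 V

E°cell = −ΔG°/(nF) = −(-110×10³)/((1)(96485)) = +1.140 V.
Since Ag⁺/Ag is the cathode and Tl⁺/Tl the anode, E°cell = E°(Ag⁺/Ag) − E°(Tl⁺/Tl).
So E°(Tl⁺/Tl) = E°(Ag⁺/Ag) − E°cell = (+0.80) − (+1.140) = -0.34 V.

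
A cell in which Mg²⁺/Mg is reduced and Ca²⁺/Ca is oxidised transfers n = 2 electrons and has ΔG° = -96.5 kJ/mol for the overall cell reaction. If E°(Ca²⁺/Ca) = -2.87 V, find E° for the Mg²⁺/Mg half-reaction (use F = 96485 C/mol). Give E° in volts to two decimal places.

E°cell = −ΔG°/(nF) = −(-96.5×10³)/((2)(96485)) = +0.500 V.
Since Mg²⁺/Mg is the cathode and Ca²⁺/Ca the anode, E°cell = E°(Mg²⁺/Mg) − E°(Ca²⁺/Ca).
So E°(Mg²⁺/Mg) = E°cell + E°(Ca²⁺/Ca) = +0.500 + (-2.87) = -2.37 V.

-2.37 V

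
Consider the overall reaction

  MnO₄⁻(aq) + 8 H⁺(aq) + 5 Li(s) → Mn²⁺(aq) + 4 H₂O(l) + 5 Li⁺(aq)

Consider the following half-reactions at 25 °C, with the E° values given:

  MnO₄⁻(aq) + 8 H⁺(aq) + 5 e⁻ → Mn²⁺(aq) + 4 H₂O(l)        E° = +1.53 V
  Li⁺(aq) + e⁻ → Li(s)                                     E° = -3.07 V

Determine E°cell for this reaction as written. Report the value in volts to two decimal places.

+4.60 V

The MnO₄⁻/Mn²⁺ couple has the higher reduction potential, so it is the cathode; Li⁺/Li is oxidised at the anode.
E°cell = E°(cathode) − E°(anode) = (+1.53) − (-3.07) = +4.60 V.
Since E°cell > 0, the reaction is spontaneous under standard conditions.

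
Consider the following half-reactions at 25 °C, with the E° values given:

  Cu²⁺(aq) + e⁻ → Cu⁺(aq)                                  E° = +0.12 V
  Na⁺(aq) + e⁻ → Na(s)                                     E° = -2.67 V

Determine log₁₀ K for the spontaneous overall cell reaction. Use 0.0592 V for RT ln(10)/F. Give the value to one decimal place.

47.1

Cathode: Cu²⁺/Cu⁺; anode: Na⁺/Na. E°cell = +2.79 V, n = 1.
log K = nE°cell / 0.0592 = (1)(+2.79) / 0.0592 = 47.1.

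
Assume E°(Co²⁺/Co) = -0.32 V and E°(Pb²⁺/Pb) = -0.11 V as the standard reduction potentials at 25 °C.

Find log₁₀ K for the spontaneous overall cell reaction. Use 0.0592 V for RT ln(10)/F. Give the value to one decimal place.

7.1

Cathode: Pb²⁺/Pb; anode: Co²⁺/Co. E°cell = +0.21 V, n = 2.
log K = nE°cell / 0.0592 = (2)(+0.21) / 0.0592 = 7.1.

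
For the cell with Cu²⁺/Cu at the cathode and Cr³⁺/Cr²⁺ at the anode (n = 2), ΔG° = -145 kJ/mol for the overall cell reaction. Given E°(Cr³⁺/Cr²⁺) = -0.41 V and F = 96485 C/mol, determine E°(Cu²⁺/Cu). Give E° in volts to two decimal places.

+0.34 V

E°cell = −ΔG°/(nF) = −(-145×10³)/((2)(96485)) = +0.751 V.
Since Cu²⁺/Cu is the cathode and Cr³⁺/Cr²⁺ the anode, E°cell = E°(Cu²⁺/Cu) − E°(Cr³⁺/Cr²⁺).
So E°(Cu²⁺/Cu) = E°cell + E°(Cr³⁺/Cr²⁺) = +0.751 + (-0.41) = +0.34 V.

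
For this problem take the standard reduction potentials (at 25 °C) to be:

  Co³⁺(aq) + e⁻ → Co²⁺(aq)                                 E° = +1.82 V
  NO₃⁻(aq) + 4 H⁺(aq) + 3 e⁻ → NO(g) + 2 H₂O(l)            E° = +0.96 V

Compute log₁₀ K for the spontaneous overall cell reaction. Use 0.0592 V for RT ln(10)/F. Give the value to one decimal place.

43.6

Cathode: Co³⁺/Co²⁺; anode: NO₃⁻/NO. E°cell = +0.86 V, n = 3.
log K = nE°cell / 0.0592 = (3)(+0.86) / 0.0592 = 43.6.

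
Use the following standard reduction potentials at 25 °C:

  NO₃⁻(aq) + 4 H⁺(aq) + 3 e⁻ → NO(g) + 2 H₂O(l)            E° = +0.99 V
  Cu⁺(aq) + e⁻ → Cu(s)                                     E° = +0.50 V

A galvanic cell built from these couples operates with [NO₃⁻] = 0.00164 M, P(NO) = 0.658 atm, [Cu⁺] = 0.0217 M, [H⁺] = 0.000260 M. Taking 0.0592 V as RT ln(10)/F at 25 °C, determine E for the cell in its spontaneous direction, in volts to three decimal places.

NO₃⁻/NO is the cathode (higher E°), Cu⁺/Cu the anode: E°cell = +0.99 − (+0.50) = +0.49 V, n = 3.
Overall: NO₃⁻(aq) + 4 H⁺(aq) + 3 Cu(s) → NO(g) + 2 H₂O(l) + 3 Cu⁺(aq)
Q = P(NO)·[Cu⁺]^3 / ([NO₃⁻]·[H⁺]^4); log Q = 11.953.
E = E° − (0.0592/n) log Q = +0.49 − (0.0592/3)(11.953) = +0.254 V.

+0.254 V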